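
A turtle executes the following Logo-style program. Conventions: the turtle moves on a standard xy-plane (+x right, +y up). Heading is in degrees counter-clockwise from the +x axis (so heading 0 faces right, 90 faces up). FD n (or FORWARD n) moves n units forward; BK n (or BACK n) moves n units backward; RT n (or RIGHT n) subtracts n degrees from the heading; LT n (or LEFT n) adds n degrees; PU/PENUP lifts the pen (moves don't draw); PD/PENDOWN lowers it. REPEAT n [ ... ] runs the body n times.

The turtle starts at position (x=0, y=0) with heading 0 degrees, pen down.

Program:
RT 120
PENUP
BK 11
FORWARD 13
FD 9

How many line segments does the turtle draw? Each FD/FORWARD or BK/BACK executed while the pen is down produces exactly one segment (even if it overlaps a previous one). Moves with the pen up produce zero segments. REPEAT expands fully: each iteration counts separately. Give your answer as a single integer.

Answer: 0

Derivation:
Executing turtle program step by step:
Start: pos=(0,0), heading=0, pen down
RT 120: heading 0 -> 240
PU: pen up
BK 11: (0,0) -> (5.5,9.526) [heading=240, move]
FD 13: (5.5,9.526) -> (-1,-1.732) [heading=240, move]
FD 9: (-1,-1.732) -> (-5.5,-9.526) [heading=240, move]
Final: pos=(-5.5,-9.526), heading=240, 0 segment(s) drawn
Segments drawn: 0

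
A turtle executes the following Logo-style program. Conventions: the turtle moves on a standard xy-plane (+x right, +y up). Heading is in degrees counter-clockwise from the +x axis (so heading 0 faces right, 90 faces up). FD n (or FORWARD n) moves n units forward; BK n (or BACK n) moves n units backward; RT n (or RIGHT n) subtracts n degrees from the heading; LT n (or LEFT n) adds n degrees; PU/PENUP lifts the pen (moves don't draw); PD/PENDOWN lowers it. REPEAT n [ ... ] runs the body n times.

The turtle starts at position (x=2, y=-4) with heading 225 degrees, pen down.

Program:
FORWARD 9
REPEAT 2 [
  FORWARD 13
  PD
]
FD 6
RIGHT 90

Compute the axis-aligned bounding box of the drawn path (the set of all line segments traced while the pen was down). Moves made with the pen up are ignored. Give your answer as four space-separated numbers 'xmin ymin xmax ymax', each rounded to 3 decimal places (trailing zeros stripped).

Executing turtle program step by step:
Start: pos=(2,-4), heading=225, pen down
FD 9: (2,-4) -> (-4.364,-10.364) [heading=225, draw]
REPEAT 2 [
  -- iteration 1/2 --
  FD 13: (-4.364,-10.364) -> (-13.556,-19.556) [heading=225, draw]
  PD: pen down
  -- iteration 2/2 --
  FD 13: (-13.556,-19.556) -> (-22.749,-28.749) [heading=225, draw]
  PD: pen down
]
FD 6: (-22.749,-28.749) -> (-26.991,-32.991) [heading=225, draw]
RT 90: heading 225 -> 135
Final: pos=(-26.991,-32.991), heading=135, 4 segment(s) drawn

Segment endpoints: x in {-26.991, -22.749, -13.556, -4.364, 2}, y in {-32.991, -28.749, -19.556, -10.364, -4}
xmin=-26.991, ymin=-32.991, xmax=2, ymax=-4

Answer: -26.991 -32.991 2 -4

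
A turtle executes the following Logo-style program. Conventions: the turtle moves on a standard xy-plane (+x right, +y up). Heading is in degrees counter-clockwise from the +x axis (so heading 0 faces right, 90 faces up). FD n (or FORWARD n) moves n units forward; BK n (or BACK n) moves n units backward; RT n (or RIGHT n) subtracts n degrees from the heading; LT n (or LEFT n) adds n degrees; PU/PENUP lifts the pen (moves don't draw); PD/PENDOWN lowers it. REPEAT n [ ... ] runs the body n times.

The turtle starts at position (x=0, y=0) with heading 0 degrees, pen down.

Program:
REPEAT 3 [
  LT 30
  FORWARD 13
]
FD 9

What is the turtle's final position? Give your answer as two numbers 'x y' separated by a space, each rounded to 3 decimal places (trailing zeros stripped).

Answer: 17.758 39.758

Derivation:
Executing turtle program step by step:
Start: pos=(0,0), heading=0, pen down
REPEAT 3 [
  -- iteration 1/3 --
  LT 30: heading 0 -> 30
  FD 13: (0,0) -> (11.258,6.5) [heading=30, draw]
  -- iteration 2/3 --
  LT 30: heading 30 -> 60
  FD 13: (11.258,6.5) -> (17.758,17.758) [heading=60, draw]
  -- iteration 3/3 --
  LT 30: heading 60 -> 90
  FD 13: (17.758,17.758) -> (17.758,30.758) [heading=90, draw]
]
FD 9: (17.758,30.758) -> (17.758,39.758) [heading=90, draw]
Final: pos=(17.758,39.758), heading=90, 4 segment(s) drawn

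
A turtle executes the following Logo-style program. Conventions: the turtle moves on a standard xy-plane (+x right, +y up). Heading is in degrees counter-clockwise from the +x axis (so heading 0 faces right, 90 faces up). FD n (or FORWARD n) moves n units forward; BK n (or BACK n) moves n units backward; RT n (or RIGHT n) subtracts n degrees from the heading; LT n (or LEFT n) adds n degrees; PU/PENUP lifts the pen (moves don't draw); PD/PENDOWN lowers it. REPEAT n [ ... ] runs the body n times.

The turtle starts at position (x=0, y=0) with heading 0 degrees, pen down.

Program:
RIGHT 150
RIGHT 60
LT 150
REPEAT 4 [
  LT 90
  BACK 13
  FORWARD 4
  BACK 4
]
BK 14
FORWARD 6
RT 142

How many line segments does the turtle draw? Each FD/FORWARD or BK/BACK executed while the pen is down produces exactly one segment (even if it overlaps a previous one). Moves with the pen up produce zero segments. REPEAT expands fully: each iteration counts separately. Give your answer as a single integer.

Executing turtle program step by step:
Start: pos=(0,0), heading=0, pen down
RT 150: heading 0 -> 210
RT 60: heading 210 -> 150
LT 150: heading 150 -> 300
REPEAT 4 [
  -- iteration 1/4 --
  LT 90: heading 300 -> 30
  BK 13: (0,0) -> (-11.258,-6.5) [heading=30, draw]
  FD 4: (-11.258,-6.5) -> (-7.794,-4.5) [heading=30, draw]
  BK 4: (-7.794,-4.5) -> (-11.258,-6.5) [heading=30, draw]
  -- iteration 2/4 --
  LT 90: heading 30 -> 120
  BK 13: (-11.258,-6.5) -> (-4.758,-17.758) [heading=120, draw]
  FD 4: (-4.758,-17.758) -> (-6.758,-14.294) [heading=120, draw]
  BK 4: (-6.758,-14.294) -> (-4.758,-17.758) [heading=120, draw]
  -- iteration 3/4 --
  LT 90: heading 120 -> 210
  BK 13: (-4.758,-17.758) -> (6.5,-11.258) [heading=210, draw]
  FD 4: (6.5,-11.258) -> (3.036,-13.258) [heading=210, draw]
  BK 4: (3.036,-13.258) -> (6.5,-11.258) [heading=210, draw]
  -- iteration 4/4 --
  LT 90: heading 210 -> 300
  BK 13: (6.5,-11.258) -> (0,0) [heading=300, draw]
  FD 4: (0,0) -> (2,-3.464) [heading=300, draw]
  BK 4: (2,-3.464) -> (0,0) [heading=300, draw]
]
BK 14: (0,0) -> (-7,12.124) [heading=300, draw]
FD 6: (-7,12.124) -> (-4,6.928) [heading=300, draw]
RT 142: heading 300 -> 158
Final: pos=(-4,6.928), heading=158, 14 segment(s) drawn
Segments drawn: 14

Answer: 14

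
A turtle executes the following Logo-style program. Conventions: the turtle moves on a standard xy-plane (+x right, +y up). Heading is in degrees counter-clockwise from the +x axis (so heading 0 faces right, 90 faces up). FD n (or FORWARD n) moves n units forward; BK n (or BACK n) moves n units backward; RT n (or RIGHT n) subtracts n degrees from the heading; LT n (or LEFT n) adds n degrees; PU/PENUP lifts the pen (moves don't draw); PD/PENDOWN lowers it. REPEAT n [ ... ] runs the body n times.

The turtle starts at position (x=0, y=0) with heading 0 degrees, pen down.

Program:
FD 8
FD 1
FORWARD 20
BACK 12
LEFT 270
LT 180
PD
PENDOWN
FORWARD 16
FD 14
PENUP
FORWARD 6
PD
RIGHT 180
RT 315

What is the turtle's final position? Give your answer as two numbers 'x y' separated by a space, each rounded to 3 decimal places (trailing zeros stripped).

Answer: 17 36

Derivation:
Executing turtle program step by step:
Start: pos=(0,0), heading=0, pen down
FD 8: (0,0) -> (8,0) [heading=0, draw]
FD 1: (8,0) -> (9,0) [heading=0, draw]
FD 20: (9,0) -> (29,0) [heading=0, draw]
BK 12: (29,0) -> (17,0) [heading=0, draw]
LT 270: heading 0 -> 270
LT 180: heading 270 -> 90
PD: pen down
PD: pen down
FD 16: (17,0) -> (17,16) [heading=90, draw]
FD 14: (17,16) -> (17,30) [heading=90, draw]
PU: pen up
FD 6: (17,30) -> (17,36) [heading=90, move]
PD: pen down
RT 180: heading 90 -> 270
RT 315: heading 270 -> 315
Final: pos=(17,36), heading=315, 6 segment(s) drawn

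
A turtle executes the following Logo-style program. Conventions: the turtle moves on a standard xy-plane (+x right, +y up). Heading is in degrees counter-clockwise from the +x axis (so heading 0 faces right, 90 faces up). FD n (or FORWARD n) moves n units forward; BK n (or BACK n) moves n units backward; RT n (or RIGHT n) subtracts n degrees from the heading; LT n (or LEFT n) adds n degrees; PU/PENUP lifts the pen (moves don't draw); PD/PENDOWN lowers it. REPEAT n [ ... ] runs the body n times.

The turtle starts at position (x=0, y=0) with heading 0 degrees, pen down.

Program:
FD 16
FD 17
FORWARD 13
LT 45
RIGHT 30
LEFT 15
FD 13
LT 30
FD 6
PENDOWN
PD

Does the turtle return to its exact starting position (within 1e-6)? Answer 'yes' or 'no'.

Answer: no

Derivation:
Executing turtle program step by step:
Start: pos=(0,0), heading=0, pen down
FD 16: (0,0) -> (16,0) [heading=0, draw]
FD 17: (16,0) -> (33,0) [heading=0, draw]
FD 13: (33,0) -> (46,0) [heading=0, draw]
LT 45: heading 0 -> 45
RT 30: heading 45 -> 15
LT 15: heading 15 -> 30
FD 13: (46,0) -> (57.258,6.5) [heading=30, draw]
LT 30: heading 30 -> 60
FD 6: (57.258,6.5) -> (60.258,11.696) [heading=60, draw]
PD: pen down
PD: pen down
Final: pos=(60.258,11.696), heading=60, 5 segment(s) drawn

Start position: (0, 0)
Final position: (60.258, 11.696)
Distance = 61.383; >= 1e-6 -> NOT closed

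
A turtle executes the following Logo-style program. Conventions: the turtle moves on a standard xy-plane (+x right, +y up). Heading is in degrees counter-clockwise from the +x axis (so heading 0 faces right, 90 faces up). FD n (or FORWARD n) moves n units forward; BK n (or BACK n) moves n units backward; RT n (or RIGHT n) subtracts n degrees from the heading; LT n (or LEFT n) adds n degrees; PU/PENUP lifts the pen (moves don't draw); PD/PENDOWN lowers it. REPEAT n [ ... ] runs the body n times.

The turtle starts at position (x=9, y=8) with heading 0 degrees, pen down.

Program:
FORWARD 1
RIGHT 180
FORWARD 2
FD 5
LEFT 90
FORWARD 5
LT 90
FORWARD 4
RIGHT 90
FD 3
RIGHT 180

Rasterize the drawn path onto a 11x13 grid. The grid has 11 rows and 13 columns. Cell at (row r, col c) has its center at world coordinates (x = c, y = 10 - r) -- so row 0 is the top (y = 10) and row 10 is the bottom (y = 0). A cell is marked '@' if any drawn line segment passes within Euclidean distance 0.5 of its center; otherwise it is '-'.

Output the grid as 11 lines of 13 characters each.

Segment 0: (9,8) -> (10,8)
Segment 1: (10,8) -> (8,8)
Segment 2: (8,8) -> (3,8)
Segment 3: (3,8) -> (3,3)
Segment 4: (3,3) -> (7,3)
Segment 5: (7,3) -> (7,-0)

Answer: -------------
-------------
---@@@@@@@@--
---@---------
---@---------
---@---------
---@---------
---@@@@@-----
-------@-----
-------@-----
-------@-----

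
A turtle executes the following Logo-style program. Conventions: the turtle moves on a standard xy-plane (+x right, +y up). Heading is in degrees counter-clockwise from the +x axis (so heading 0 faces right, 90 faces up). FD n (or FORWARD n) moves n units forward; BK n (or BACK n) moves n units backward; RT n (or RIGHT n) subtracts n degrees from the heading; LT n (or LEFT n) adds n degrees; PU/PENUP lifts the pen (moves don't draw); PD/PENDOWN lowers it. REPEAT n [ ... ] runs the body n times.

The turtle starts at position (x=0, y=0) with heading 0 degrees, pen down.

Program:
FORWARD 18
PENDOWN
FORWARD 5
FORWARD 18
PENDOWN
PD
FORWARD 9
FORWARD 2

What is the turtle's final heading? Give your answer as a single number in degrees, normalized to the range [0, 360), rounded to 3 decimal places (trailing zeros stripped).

Executing turtle program step by step:
Start: pos=(0,0), heading=0, pen down
FD 18: (0,0) -> (18,0) [heading=0, draw]
PD: pen down
FD 5: (18,0) -> (23,0) [heading=0, draw]
FD 18: (23,0) -> (41,0) [heading=0, draw]
PD: pen down
PD: pen down
FD 9: (41,0) -> (50,0) [heading=0, draw]
FD 2: (50,0) -> (52,0) [heading=0, draw]
Final: pos=(52,0), heading=0, 5 segment(s) drawn

Answer: 0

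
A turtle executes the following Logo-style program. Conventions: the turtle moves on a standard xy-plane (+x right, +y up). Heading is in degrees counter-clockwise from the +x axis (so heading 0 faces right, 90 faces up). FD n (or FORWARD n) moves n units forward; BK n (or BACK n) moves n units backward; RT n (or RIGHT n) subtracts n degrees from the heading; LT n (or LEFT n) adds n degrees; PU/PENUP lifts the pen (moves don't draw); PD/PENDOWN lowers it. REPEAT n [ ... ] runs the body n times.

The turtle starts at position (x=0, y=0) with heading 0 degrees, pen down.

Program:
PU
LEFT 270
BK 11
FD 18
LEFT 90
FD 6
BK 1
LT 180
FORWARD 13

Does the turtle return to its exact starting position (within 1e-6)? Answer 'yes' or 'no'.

Answer: no

Derivation:
Executing turtle program step by step:
Start: pos=(0,0), heading=0, pen down
PU: pen up
LT 270: heading 0 -> 270
BK 11: (0,0) -> (0,11) [heading=270, move]
FD 18: (0,11) -> (0,-7) [heading=270, move]
LT 90: heading 270 -> 0
FD 6: (0,-7) -> (6,-7) [heading=0, move]
BK 1: (6,-7) -> (5,-7) [heading=0, move]
LT 180: heading 0 -> 180
FD 13: (5,-7) -> (-8,-7) [heading=180, move]
Final: pos=(-8,-7), heading=180, 0 segment(s) drawn

Start position: (0, 0)
Final position: (-8, -7)
Distance = 10.63; >= 1e-6 -> NOT closed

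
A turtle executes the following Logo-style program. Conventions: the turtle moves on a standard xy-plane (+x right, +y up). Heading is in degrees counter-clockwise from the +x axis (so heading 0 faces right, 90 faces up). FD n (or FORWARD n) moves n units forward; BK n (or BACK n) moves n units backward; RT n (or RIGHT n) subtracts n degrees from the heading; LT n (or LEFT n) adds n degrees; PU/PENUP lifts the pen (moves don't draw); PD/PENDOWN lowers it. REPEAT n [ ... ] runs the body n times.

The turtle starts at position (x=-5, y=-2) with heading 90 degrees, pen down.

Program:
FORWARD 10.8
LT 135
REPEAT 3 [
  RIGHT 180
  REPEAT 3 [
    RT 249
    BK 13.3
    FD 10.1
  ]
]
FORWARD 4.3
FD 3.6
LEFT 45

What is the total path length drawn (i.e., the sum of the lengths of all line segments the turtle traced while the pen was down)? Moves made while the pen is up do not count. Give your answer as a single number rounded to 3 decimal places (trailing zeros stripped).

Answer: 229.3

Derivation:
Executing turtle program step by step:
Start: pos=(-5,-2), heading=90, pen down
FD 10.8: (-5,-2) -> (-5,8.8) [heading=90, draw]
LT 135: heading 90 -> 225
REPEAT 3 [
  -- iteration 1/3 --
  RT 180: heading 225 -> 45
  REPEAT 3 [
    -- iteration 1/3 --
    RT 249: heading 45 -> 156
    BK 13.3: (-5,8.8) -> (7.15,3.39) [heading=156, draw]
    FD 10.1: (7.15,3.39) -> (-2.077,7.498) [heading=156, draw]
    -- iteration 2/3 --
    RT 249: heading 156 -> 267
    BK 13.3: (-2.077,7.498) -> (-1.381,20.78) [heading=267, draw]
    FD 10.1: (-1.381,20.78) -> (-1.909,10.694) [heading=267, draw]
    -- iteration 3/3 --
    RT 249: heading 267 -> 18
    BK 13.3: (-1.909,10.694) -> (-14.558,6.584) [heading=18, draw]
    FD 10.1: (-14.558,6.584) -> (-4.953,9.705) [heading=18, draw]
  ]
  -- iteration 2/3 --
  RT 180: heading 18 -> 198
  REPEAT 3 [
    -- iteration 1/3 --
    RT 249: heading 198 -> 309
    BK 13.3: (-4.953,9.705) -> (-13.323,20.041) [heading=309, draw]
    FD 10.1: (-13.323,20.041) -> (-6.966,12.192) [heading=309, draw]
    -- iteration 2/3 --
    RT 249: heading 309 -> 60
    BK 13.3: (-6.966,12.192) -> (-13.616,0.674) [heading=60, draw]
    FD 10.1: (-13.616,0.674) -> (-8.566,9.421) [heading=60, draw]
    -- iteration 3/3 --
    RT 249: heading 60 -> 171
    BK 13.3: (-8.566,9.421) -> (4.57,7.34) [heading=171, draw]
    FD 10.1: (4.57,7.34) -> (-5.406,8.92) [heading=171, draw]
  ]
  -- iteration 3/3 --
  RT 180: heading 171 -> 351
  REPEAT 3 [
    -- iteration 1/3 --
    RT 249: heading 351 -> 102
    BK 13.3: (-5.406,8.92) -> (-2.641,-4.089) [heading=102, draw]
    FD 10.1: (-2.641,-4.089) -> (-4.74,5.79) [heading=102, draw]
    -- iteration 2/3 --
    RT 249: heading 102 -> 213
    BK 13.3: (-4.74,5.79) -> (6.414,13.034) [heading=213, draw]
    FD 10.1: (6.414,13.034) -> (-2.057,7.533) [heading=213, draw]
    -- iteration 3/3 --
    RT 249: heading 213 -> 324
    BK 13.3: (-2.057,7.533) -> (-12.817,15.351) [heading=324, draw]
    FD 10.1: (-12.817,15.351) -> (-4.646,9.414) [heading=324, draw]
  ]
]
FD 4.3: (-4.646,9.414) -> (-1.167,6.886) [heading=324, draw]
FD 3.6: (-1.167,6.886) -> (1.746,4.77) [heading=324, draw]
LT 45: heading 324 -> 9
Final: pos=(1.746,4.77), heading=9, 21 segment(s) drawn

Segment lengths:
  seg 1: (-5,-2) -> (-5,8.8), length = 10.8
  seg 2: (-5,8.8) -> (7.15,3.39), length = 13.3
  seg 3: (7.15,3.39) -> (-2.077,7.498), length = 10.1
  seg 4: (-2.077,7.498) -> (-1.381,20.78), length = 13.3
  seg 5: (-1.381,20.78) -> (-1.909,10.694), length = 10.1
  seg 6: (-1.909,10.694) -> (-14.558,6.584), length = 13.3
  seg 7: (-14.558,6.584) -> (-4.953,9.705), length = 10.1
  seg 8: (-4.953,9.705) -> (-13.323,20.041), length = 13.3
  seg 9: (-13.323,20.041) -> (-6.966,12.192), length = 10.1
  seg 10: (-6.966,12.192) -> (-13.616,0.674), length = 13.3
  seg 11: (-13.616,0.674) -> (-8.566,9.421), length = 10.1
  seg 12: (-8.566,9.421) -> (4.57,7.34), length = 13.3
  seg 13: (4.57,7.34) -> (-5.406,8.92), length = 10.1
  seg 14: (-5.406,8.92) -> (-2.641,-4.089), length = 13.3
  seg 15: (-2.641,-4.089) -> (-4.74,5.79), length = 10.1
  seg 16: (-4.74,5.79) -> (6.414,13.034), length = 13.3
  seg 17: (6.414,13.034) -> (-2.057,7.533), length = 10.1
  seg 18: (-2.057,7.533) -> (-12.817,15.351), length = 13.3
  seg 19: (-12.817,15.351) -> (-4.646,9.414), length = 10.1
  seg 20: (-4.646,9.414) -> (-1.167,6.886), length = 4.3
  seg 21: (-1.167,6.886) -> (1.746,4.77), length = 3.6
Total = 229.3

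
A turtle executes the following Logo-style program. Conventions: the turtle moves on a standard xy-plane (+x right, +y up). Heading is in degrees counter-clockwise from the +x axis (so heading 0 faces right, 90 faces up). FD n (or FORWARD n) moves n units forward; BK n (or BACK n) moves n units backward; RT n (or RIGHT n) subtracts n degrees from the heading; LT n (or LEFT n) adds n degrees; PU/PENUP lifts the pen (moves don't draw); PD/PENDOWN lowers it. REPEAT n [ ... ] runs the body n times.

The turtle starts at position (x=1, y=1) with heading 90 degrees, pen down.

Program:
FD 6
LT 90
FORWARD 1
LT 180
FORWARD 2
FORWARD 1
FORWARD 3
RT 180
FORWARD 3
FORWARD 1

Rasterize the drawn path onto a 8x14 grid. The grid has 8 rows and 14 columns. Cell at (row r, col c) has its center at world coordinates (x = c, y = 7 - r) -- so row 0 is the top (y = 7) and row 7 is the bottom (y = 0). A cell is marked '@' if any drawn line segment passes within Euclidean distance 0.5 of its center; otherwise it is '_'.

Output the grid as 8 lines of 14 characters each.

Answer: @@@@@@@_______
_@____________
_@____________
_@____________
_@____________
_@____________
_@____________
______________

Derivation:
Segment 0: (1,1) -> (1,7)
Segment 1: (1,7) -> (0,7)
Segment 2: (0,7) -> (2,7)
Segment 3: (2,7) -> (3,7)
Segment 4: (3,7) -> (6,7)
Segment 5: (6,7) -> (3,7)
Segment 6: (3,7) -> (2,7)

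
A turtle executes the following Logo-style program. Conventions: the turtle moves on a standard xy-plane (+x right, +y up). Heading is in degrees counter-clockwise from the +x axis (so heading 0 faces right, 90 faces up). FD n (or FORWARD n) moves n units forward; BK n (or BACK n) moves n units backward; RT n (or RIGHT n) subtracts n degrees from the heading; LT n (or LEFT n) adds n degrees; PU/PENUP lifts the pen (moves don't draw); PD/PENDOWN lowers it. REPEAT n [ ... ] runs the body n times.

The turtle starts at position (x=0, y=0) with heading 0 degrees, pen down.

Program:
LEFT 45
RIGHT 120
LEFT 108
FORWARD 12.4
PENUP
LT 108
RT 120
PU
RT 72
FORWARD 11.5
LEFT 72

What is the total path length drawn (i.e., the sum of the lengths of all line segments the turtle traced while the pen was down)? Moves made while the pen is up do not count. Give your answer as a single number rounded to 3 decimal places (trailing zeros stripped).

Answer: 12.4

Derivation:
Executing turtle program step by step:
Start: pos=(0,0), heading=0, pen down
LT 45: heading 0 -> 45
RT 120: heading 45 -> 285
LT 108: heading 285 -> 33
FD 12.4: (0,0) -> (10.4,6.754) [heading=33, draw]
PU: pen up
LT 108: heading 33 -> 141
RT 120: heading 141 -> 21
PU: pen up
RT 72: heading 21 -> 309
FD 11.5: (10.4,6.754) -> (17.637,-2.184) [heading=309, move]
LT 72: heading 309 -> 21
Final: pos=(17.637,-2.184), heading=21, 1 segment(s) drawn

Segment lengths:
  seg 1: (0,0) -> (10.4,6.754), length = 12.4
Total = 12.4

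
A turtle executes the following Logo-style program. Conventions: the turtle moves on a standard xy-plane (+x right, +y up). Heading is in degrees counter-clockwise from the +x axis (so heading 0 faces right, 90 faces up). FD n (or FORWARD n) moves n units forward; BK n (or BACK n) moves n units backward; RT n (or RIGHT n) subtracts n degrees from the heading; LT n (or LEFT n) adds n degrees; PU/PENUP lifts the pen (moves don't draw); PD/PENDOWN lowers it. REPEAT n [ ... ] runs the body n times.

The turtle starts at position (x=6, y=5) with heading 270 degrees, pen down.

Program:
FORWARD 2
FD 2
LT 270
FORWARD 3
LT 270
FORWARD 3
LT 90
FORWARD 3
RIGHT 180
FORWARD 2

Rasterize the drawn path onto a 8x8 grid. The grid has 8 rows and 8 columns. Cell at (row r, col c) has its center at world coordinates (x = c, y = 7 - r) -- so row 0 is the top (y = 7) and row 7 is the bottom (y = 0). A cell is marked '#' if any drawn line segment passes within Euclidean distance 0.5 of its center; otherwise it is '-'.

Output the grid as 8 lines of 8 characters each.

Segment 0: (6,5) -> (6,3)
Segment 1: (6,3) -> (6,1)
Segment 2: (6,1) -> (3,1)
Segment 3: (3,1) -> (3,4)
Segment 4: (3,4) -> (0,4)
Segment 5: (0,4) -> (2,4)

Answer: --------
--------
------#-
####--#-
---#--#-
---#--#-
---####-
--------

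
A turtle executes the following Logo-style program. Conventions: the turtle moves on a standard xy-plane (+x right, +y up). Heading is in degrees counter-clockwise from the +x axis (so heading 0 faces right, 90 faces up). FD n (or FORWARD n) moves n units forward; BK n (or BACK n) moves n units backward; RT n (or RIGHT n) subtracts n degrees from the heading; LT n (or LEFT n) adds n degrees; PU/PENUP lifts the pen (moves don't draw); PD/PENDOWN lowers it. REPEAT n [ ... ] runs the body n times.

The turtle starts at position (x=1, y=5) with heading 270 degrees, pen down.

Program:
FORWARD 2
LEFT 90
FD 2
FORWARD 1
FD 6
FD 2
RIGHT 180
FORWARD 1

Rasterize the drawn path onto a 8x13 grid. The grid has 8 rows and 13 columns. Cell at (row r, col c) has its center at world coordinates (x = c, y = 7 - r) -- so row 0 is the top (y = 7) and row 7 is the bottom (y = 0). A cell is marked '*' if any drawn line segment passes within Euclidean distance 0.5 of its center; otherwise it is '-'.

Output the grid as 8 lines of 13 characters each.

Answer: -------------
-------------
-*-----------
-*-----------
-************
-------------
-------------
-------------

Derivation:
Segment 0: (1,5) -> (1,3)
Segment 1: (1,3) -> (3,3)
Segment 2: (3,3) -> (4,3)
Segment 3: (4,3) -> (10,3)
Segment 4: (10,3) -> (12,3)
Segment 5: (12,3) -> (11,3)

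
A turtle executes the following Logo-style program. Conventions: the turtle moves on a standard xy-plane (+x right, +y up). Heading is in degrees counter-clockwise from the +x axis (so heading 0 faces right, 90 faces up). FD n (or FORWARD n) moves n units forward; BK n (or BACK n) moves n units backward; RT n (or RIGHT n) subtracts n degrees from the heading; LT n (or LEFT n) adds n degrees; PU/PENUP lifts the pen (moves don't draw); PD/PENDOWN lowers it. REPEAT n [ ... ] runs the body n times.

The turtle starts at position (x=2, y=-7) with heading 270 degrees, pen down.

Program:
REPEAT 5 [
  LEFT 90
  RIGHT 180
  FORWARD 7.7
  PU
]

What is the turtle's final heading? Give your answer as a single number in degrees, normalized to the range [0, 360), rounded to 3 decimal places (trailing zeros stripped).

Executing turtle program step by step:
Start: pos=(2,-7), heading=270, pen down
REPEAT 5 [
  -- iteration 1/5 --
  LT 90: heading 270 -> 0
  RT 180: heading 0 -> 180
  FD 7.7: (2,-7) -> (-5.7,-7) [heading=180, draw]
  PU: pen up
  -- iteration 2/5 --
  LT 90: heading 180 -> 270
  RT 180: heading 270 -> 90
  FD 7.7: (-5.7,-7) -> (-5.7,0.7) [heading=90, move]
  PU: pen up
  -- iteration 3/5 --
  LT 90: heading 90 -> 180
  RT 180: heading 180 -> 0
  FD 7.7: (-5.7,0.7) -> (2,0.7) [heading=0, move]
  PU: pen up
  -- iteration 4/5 --
  LT 90: heading 0 -> 90
  RT 180: heading 90 -> 270
  FD 7.7: (2,0.7) -> (2,-7) [heading=270, move]
  PU: pen up
  -- iteration 5/5 --
  LT 90: heading 270 -> 0
  RT 180: heading 0 -> 180
  FD 7.7: (2,-7) -> (-5.7,-7) [heading=180, move]
  PU: pen up
]
Final: pos=(-5.7,-7), heading=180, 1 segment(s) drawn

Answer: 180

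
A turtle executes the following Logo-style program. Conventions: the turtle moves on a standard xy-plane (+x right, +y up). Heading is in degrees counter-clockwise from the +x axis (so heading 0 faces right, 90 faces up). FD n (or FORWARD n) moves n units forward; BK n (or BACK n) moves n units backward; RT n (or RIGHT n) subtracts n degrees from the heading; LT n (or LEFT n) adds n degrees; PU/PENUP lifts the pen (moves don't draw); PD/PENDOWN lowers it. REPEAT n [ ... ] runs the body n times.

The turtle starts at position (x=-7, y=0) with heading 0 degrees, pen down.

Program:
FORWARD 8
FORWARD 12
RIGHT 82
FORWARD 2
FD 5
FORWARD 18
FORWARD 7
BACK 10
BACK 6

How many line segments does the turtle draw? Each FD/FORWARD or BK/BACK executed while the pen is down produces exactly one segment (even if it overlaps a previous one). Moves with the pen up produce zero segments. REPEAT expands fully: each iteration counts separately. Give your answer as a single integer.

Executing turtle program step by step:
Start: pos=(-7,0), heading=0, pen down
FD 8: (-7,0) -> (1,0) [heading=0, draw]
FD 12: (1,0) -> (13,0) [heading=0, draw]
RT 82: heading 0 -> 278
FD 2: (13,0) -> (13.278,-1.981) [heading=278, draw]
FD 5: (13.278,-1.981) -> (13.974,-6.932) [heading=278, draw]
FD 18: (13.974,-6.932) -> (16.479,-24.757) [heading=278, draw]
FD 7: (16.479,-24.757) -> (17.454,-31.689) [heading=278, draw]
BK 10: (17.454,-31.689) -> (16.062,-21.786) [heading=278, draw]
BK 6: (16.062,-21.786) -> (15.227,-15.844) [heading=278, draw]
Final: pos=(15.227,-15.844), heading=278, 8 segment(s) drawn
Segments drawn: 8

Answer: 8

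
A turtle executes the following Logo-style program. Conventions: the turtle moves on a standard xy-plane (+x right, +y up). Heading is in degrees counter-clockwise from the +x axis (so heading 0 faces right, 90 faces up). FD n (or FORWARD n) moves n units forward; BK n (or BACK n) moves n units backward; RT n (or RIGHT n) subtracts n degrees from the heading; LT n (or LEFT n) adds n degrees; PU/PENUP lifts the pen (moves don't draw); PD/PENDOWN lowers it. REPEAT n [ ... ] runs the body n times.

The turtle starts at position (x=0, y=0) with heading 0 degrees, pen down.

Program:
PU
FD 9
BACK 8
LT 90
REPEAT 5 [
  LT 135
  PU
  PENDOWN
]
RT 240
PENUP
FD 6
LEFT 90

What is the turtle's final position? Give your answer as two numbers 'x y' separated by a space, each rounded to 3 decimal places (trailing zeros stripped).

Answer: -4.796 1.553

Derivation:
Executing turtle program step by step:
Start: pos=(0,0), heading=0, pen down
PU: pen up
FD 9: (0,0) -> (9,0) [heading=0, move]
BK 8: (9,0) -> (1,0) [heading=0, move]
LT 90: heading 0 -> 90
REPEAT 5 [
  -- iteration 1/5 --
  LT 135: heading 90 -> 225
  PU: pen up
  PD: pen down
  -- iteration 2/5 --
  LT 135: heading 225 -> 0
  PU: pen up
  PD: pen down
  -- iteration 3/5 --
  LT 135: heading 0 -> 135
  PU: pen up
  PD: pen down
  -- iteration 4/5 --
  LT 135: heading 135 -> 270
  PU: pen up
  PD: pen down
  -- iteration 5/5 --
  LT 135: heading 270 -> 45
  PU: pen up
  PD: pen down
]
RT 240: heading 45 -> 165
PU: pen up
FD 6: (1,0) -> (-4.796,1.553) [heading=165, move]
LT 90: heading 165 -> 255
Final: pos=(-4.796,1.553), heading=255, 0 segment(s) drawn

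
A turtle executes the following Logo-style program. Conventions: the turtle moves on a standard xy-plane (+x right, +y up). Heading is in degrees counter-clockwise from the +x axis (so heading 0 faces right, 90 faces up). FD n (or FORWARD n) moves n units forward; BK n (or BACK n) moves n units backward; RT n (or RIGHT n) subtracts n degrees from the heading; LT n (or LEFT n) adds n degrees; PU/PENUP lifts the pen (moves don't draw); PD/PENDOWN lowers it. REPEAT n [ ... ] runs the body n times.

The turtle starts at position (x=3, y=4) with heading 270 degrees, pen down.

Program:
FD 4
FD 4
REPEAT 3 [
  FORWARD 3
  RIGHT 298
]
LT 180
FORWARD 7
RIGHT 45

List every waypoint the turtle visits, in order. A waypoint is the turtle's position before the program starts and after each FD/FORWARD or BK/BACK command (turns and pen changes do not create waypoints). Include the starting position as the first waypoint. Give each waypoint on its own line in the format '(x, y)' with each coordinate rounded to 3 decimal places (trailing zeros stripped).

Answer: (3, 4)
(3, 0)
(3, -4)
(3, -7)
(5.649, -8.408)
(8.136, -6.731)
(8.868, -13.692)

Derivation:
Executing turtle program step by step:
Start: pos=(3,4), heading=270, pen down
FD 4: (3,4) -> (3,0) [heading=270, draw]
FD 4: (3,0) -> (3,-4) [heading=270, draw]
REPEAT 3 [
  -- iteration 1/3 --
  FD 3: (3,-4) -> (3,-7) [heading=270, draw]
  RT 298: heading 270 -> 332
  -- iteration 2/3 --
  FD 3: (3,-7) -> (5.649,-8.408) [heading=332, draw]
  RT 298: heading 332 -> 34
  -- iteration 3/3 --
  FD 3: (5.649,-8.408) -> (8.136,-6.731) [heading=34, draw]
  RT 298: heading 34 -> 96
]
LT 180: heading 96 -> 276
FD 7: (8.136,-6.731) -> (8.868,-13.692) [heading=276, draw]
RT 45: heading 276 -> 231
Final: pos=(8.868,-13.692), heading=231, 6 segment(s) drawn
Waypoints (7 total):
(3, 4)
(3, 0)
(3, -4)
(3, -7)
(5.649, -8.408)
(8.136, -6.731)
(8.868, -13.692)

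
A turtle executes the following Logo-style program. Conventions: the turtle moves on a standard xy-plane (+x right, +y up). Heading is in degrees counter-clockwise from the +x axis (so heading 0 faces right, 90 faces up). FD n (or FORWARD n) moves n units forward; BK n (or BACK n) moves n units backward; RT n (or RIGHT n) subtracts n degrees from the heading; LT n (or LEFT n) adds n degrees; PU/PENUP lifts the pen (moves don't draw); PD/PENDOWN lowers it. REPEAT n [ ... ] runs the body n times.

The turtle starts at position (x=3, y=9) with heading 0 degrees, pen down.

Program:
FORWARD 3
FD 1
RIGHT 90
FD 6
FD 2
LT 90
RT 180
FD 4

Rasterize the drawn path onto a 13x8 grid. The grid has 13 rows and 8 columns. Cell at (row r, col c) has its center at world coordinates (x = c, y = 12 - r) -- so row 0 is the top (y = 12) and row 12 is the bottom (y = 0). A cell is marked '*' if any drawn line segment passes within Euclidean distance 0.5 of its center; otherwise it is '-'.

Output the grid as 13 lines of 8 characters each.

Answer: --------
--------
--------
---*****
-------*
-------*
-------*
-------*
-------*
-------*
-------*
---*****
--------

Derivation:
Segment 0: (3,9) -> (6,9)
Segment 1: (6,9) -> (7,9)
Segment 2: (7,9) -> (7,3)
Segment 3: (7,3) -> (7,1)
Segment 4: (7,1) -> (3,1)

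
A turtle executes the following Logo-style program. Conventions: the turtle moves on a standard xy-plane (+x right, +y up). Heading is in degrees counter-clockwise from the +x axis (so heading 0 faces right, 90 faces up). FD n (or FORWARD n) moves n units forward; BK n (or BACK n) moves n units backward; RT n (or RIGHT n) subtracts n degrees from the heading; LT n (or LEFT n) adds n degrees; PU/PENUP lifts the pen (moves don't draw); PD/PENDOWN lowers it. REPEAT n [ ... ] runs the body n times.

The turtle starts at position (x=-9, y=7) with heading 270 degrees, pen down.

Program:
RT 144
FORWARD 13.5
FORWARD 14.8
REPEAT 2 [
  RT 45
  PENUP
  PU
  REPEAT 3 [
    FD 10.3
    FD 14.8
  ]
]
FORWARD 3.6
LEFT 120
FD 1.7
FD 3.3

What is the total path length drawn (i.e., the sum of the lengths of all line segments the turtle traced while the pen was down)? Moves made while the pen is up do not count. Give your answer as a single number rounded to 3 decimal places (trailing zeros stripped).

Executing turtle program step by step:
Start: pos=(-9,7), heading=270, pen down
RT 144: heading 270 -> 126
FD 13.5: (-9,7) -> (-16.935,17.922) [heading=126, draw]
FD 14.8: (-16.935,17.922) -> (-25.634,29.895) [heading=126, draw]
REPEAT 2 [
  -- iteration 1/2 --
  RT 45: heading 126 -> 81
  PU: pen up
  PU: pen up
  REPEAT 3 [
    -- iteration 1/3 --
    FD 10.3: (-25.634,29.895) -> (-24.023,40.068) [heading=81, move]
    FD 14.8: (-24.023,40.068) -> (-21.708,54.686) [heading=81, move]
    -- iteration 2/3 --
    FD 10.3: (-21.708,54.686) -> (-20.097,64.859) [heading=81, move]
    FD 14.8: (-20.097,64.859) -> (-17.781,79.477) [heading=81, move]
    -- iteration 3/3 --
    FD 10.3: (-17.781,79.477) -> (-16.17,89.65) [heading=81, move]
    FD 14.8: (-16.17,89.65) -> (-13.855,104.268) [heading=81, move]
  ]
  -- iteration 2/2 --
  RT 45: heading 81 -> 36
  PU: pen up
  PU: pen up
  REPEAT 3 [
    -- iteration 1/3 --
    FD 10.3: (-13.855,104.268) -> (-5.522,110.322) [heading=36, move]
    FD 14.8: (-5.522,110.322) -> (6.452,119.022) [heading=36, move]
    -- iteration 2/3 --
    FD 10.3: (6.452,119.022) -> (14.784,125.076) [heading=36, move]
    FD 14.8: (14.784,125.076) -> (26.758,133.775) [heading=36, move]
    -- iteration 3/3 --
    FD 10.3: (26.758,133.775) -> (35.091,139.829) [heading=36, move]
    FD 14.8: (35.091,139.829) -> (47.064,148.528) [heading=36, move]
  ]
]
FD 3.6: (47.064,148.528) -> (49.977,150.644) [heading=36, move]
LT 120: heading 36 -> 156
FD 1.7: (49.977,150.644) -> (48.424,151.336) [heading=156, move]
FD 3.3: (48.424,151.336) -> (45.409,152.678) [heading=156, move]
Final: pos=(45.409,152.678), heading=156, 2 segment(s) drawn

Segment lengths:
  seg 1: (-9,7) -> (-16.935,17.922), length = 13.5
  seg 2: (-16.935,17.922) -> (-25.634,29.895), length = 14.8
Total = 28.3

Answer: 28.3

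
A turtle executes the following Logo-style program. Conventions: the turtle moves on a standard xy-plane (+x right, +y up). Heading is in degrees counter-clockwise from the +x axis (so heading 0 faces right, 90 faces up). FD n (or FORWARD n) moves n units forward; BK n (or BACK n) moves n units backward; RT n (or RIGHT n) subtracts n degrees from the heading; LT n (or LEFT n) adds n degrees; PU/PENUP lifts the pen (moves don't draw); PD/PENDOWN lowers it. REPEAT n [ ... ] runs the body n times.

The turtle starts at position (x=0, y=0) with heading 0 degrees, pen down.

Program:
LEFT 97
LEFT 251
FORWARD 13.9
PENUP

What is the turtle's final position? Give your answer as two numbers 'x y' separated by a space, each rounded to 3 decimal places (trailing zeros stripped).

Executing turtle program step by step:
Start: pos=(0,0), heading=0, pen down
LT 97: heading 0 -> 97
LT 251: heading 97 -> 348
FD 13.9: (0,0) -> (13.596,-2.89) [heading=348, draw]
PU: pen up
Final: pos=(13.596,-2.89), heading=348, 1 segment(s) drawn

Answer: 13.596 -2.89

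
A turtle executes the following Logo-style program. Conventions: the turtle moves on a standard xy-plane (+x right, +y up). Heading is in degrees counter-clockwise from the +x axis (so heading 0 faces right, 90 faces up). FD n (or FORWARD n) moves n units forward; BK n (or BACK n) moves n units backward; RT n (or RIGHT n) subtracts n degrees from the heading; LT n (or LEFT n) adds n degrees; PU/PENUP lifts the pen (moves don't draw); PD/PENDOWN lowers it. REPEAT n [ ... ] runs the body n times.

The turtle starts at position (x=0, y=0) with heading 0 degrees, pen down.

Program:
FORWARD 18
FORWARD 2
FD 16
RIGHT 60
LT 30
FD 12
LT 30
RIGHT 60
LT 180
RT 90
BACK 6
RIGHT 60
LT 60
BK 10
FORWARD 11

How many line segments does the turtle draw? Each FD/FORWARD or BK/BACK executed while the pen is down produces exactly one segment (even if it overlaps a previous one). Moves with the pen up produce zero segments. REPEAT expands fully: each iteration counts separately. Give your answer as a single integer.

Answer: 7

Derivation:
Executing turtle program step by step:
Start: pos=(0,0), heading=0, pen down
FD 18: (0,0) -> (18,0) [heading=0, draw]
FD 2: (18,0) -> (20,0) [heading=0, draw]
FD 16: (20,0) -> (36,0) [heading=0, draw]
RT 60: heading 0 -> 300
LT 30: heading 300 -> 330
FD 12: (36,0) -> (46.392,-6) [heading=330, draw]
LT 30: heading 330 -> 0
RT 60: heading 0 -> 300
LT 180: heading 300 -> 120
RT 90: heading 120 -> 30
BK 6: (46.392,-6) -> (41.196,-9) [heading=30, draw]
RT 60: heading 30 -> 330
LT 60: heading 330 -> 30
BK 10: (41.196,-9) -> (32.536,-14) [heading=30, draw]
FD 11: (32.536,-14) -> (42.062,-8.5) [heading=30, draw]
Final: pos=(42.062,-8.5), heading=30, 7 segment(s) drawn
Segments drawn: 7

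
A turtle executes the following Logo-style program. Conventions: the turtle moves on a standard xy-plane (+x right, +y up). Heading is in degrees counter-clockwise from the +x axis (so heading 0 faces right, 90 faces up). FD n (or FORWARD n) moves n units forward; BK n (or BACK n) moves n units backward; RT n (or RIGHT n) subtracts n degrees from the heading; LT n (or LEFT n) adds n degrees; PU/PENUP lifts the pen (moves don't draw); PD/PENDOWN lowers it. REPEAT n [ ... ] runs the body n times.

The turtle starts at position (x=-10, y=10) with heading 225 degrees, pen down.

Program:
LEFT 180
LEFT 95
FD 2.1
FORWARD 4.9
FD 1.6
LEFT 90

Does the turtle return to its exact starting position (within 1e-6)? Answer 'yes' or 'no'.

Executing turtle program step by step:
Start: pos=(-10,10), heading=225, pen down
LT 180: heading 225 -> 45
LT 95: heading 45 -> 140
FD 2.1: (-10,10) -> (-11.609,11.35) [heading=140, draw]
FD 4.9: (-11.609,11.35) -> (-15.362,14.5) [heading=140, draw]
FD 1.6: (-15.362,14.5) -> (-16.588,15.528) [heading=140, draw]
LT 90: heading 140 -> 230
Final: pos=(-16.588,15.528), heading=230, 3 segment(s) drawn

Start position: (-10, 10)
Final position: (-16.588, 15.528)
Distance = 8.6; >= 1e-6 -> NOT closed

Answer: no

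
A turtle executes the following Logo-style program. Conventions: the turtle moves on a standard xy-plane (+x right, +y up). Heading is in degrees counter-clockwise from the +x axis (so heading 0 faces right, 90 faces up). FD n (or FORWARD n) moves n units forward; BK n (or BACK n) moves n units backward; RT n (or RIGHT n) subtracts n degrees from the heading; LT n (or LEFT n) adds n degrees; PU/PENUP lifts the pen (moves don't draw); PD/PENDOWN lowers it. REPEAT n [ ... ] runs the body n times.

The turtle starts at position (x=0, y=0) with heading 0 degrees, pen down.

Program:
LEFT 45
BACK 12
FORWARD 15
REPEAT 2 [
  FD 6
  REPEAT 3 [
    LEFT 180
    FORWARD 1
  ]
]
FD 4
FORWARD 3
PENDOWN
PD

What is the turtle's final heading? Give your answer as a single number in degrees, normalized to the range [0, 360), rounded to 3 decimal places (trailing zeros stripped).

Executing turtle program step by step:
Start: pos=(0,0), heading=0, pen down
LT 45: heading 0 -> 45
BK 12: (0,0) -> (-8.485,-8.485) [heading=45, draw]
FD 15: (-8.485,-8.485) -> (2.121,2.121) [heading=45, draw]
REPEAT 2 [
  -- iteration 1/2 --
  FD 6: (2.121,2.121) -> (6.364,6.364) [heading=45, draw]
  REPEAT 3 [
    -- iteration 1/3 --
    LT 180: heading 45 -> 225
    FD 1: (6.364,6.364) -> (5.657,5.657) [heading=225, draw]
    -- iteration 2/3 --
    LT 180: heading 225 -> 45
    FD 1: (5.657,5.657) -> (6.364,6.364) [heading=45, draw]
    -- iteration 3/3 --
    LT 180: heading 45 -> 225
    FD 1: (6.364,6.364) -> (5.657,5.657) [heading=225, draw]
  ]
  -- iteration 2/2 --
  FD 6: (5.657,5.657) -> (1.414,1.414) [heading=225, draw]
  REPEAT 3 [
    -- iteration 1/3 --
    LT 180: heading 225 -> 45
    FD 1: (1.414,1.414) -> (2.121,2.121) [heading=45, draw]
    -- iteration 2/3 --
    LT 180: heading 45 -> 225
    FD 1: (2.121,2.121) -> (1.414,1.414) [heading=225, draw]
    -- iteration 3/3 --
    LT 180: heading 225 -> 45
    FD 1: (1.414,1.414) -> (2.121,2.121) [heading=45, draw]
  ]
]
FD 4: (2.121,2.121) -> (4.95,4.95) [heading=45, draw]
FD 3: (4.95,4.95) -> (7.071,7.071) [heading=45, draw]
PD: pen down
PD: pen down
Final: pos=(7.071,7.071), heading=45, 12 segment(s) drawn

Answer: 45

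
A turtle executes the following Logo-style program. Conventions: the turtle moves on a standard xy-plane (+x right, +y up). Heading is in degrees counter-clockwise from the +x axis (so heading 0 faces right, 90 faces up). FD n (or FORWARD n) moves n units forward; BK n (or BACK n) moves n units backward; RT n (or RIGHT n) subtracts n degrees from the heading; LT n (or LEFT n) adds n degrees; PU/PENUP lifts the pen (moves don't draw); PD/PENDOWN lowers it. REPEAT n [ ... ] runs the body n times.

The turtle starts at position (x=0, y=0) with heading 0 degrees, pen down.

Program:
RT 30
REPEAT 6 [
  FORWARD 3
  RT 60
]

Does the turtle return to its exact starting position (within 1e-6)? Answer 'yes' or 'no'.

Answer: yes

Derivation:
Executing turtle program step by step:
Start: pos=(0,0), heading=0, pen down
RT 30: heading 0 -> 330
REPEAT 6 [
  -- iteration 1/6 --
  FD 3: (0,0) -> (2.598,-1.5) [heading=330, draw]
  RT 60: heading 330 -> 270
  -- iteration 2/6 --
  FD 3: (2.598,-1.5) -> (2.598,-4.5) [heading=270, draw]
  RT 60: heading 270 -> 210
  -- iteration 3/6 --
  FD 3: (2.598,-4.5) -> (0,-6) [heading=210, draw]
  RT 60: heading 210 -> 150
  -- iteration 4/6 --
  FD 3: (0,-6) -> (-2.598,-4.5) [heading=150, draw]
  RT 60: heading 150 -> 90
  -- iteration 5/6 --
  FD 3: (-2.598,-4.5) -> (-2.598,-1.5) [heading=90, draw]
  RT 60: heading 90 -> 30
  -- iteration 6/6 --
  FD 3: (-2.598,-1.5) -> (0,0) [heading=30, draw]
  RT 60: heading 30 -> 330
]
Final: pos=(0,0), heading=330, 6 segment(s) drawn

Start position: (0, 0)
Final position: (0, 0)
Distance = 0; < 1e-6 -> CLOSED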